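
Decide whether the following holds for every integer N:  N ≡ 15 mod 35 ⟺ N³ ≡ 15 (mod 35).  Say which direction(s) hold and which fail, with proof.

Forward direction. Suppose N ≡ 15 mod 35. Write N = 35j + 15. Then (35j + 15)³ = 42875j³ + 55125j² + 23625j + 3375 = 35(1225j³ + 1575j² + 675j + 96) + 15, so N³ ≡ 15 (mod 35).

Converse. This fails: take N = 25. Then 25³ = 15625 ≡ 15 (mod 35), yet 25 ≡ 25 (mod 35), not 15.

(⇒) holds; (⇐) fails.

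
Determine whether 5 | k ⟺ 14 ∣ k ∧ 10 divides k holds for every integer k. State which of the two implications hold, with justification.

Only the reverse direction holds.

(→) This fails: take k = 5. Certainly 5 ∣ 5, but 14 ∤ 5.

(←) Suppose 14 ∣ k and 10 ∣ k. Any common multiple of 14 and 10 is a multiple of their lcm; here lcm(14, 10) = 14·10/gcd(14, 10) = 140/2 = 70, so 70 ∣ k. Since 5 ∣ 70, it follows that 5 ∣ k.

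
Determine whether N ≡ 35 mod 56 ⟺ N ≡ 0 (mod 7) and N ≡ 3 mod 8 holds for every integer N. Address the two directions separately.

(⇒) Suppose N ≡ 35 (mod 56); write N = 56j + 35. Since 7 ∣ 56, reducing mod 7 gives N ≡ 35 ≡ 0 (mod 7); since 8 ∣ 56, reducing mod 8 gives N ≡ 35 ≡ 3 (mod 8).

(⇐) Conversely, if N ≡ 0 (mod 7) and N ≡ 3 (mod 8), then by the Chinese remainder theorem N ≡ 35 (mod 56). This is exactly N ≡ 35 (mod 56).

Equivalent; both directions hold.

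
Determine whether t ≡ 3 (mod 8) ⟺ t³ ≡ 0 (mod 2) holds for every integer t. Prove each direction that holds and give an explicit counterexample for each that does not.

[⇒] This fails: take t = 3. Then 3 ≡ 3 (mod 8), but 3³ = 27 ≡ 1 (mod 2), not 0.

[⇐] This fails: take t = 0. Then 0³ = 0 ≡ 0 (mod 2), yet 0 ≡ 0 (mod 8), not 3.

(⇒) fails and (⇐) fails.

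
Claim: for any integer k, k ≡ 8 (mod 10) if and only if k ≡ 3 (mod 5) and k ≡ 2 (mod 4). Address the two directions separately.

The forward direction fails; the converse holds.

(⟹) This fails: k = 8 gives 8 ≡ 8 (mod 10) but 8 ≡ 0 (mod 4), so the conjunction on the right does not hold.

(⟸) Conversely, if k ≡ 3 (mod 5) and k ≡ 2 (mod 4), then by the Chinese remainder theorem k ≡ 18 (mod 20). Since 18 ≡ 8 (mod 10) and 10 ∣ 20, we get k ≡ 8 (mod 10).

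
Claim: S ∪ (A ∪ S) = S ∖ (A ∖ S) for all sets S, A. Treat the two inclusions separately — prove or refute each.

Forward inclusion. This inclusion fails. Take S = ∅, A = {1}; then 1 ∈ S ∪ (A ∪ S) but 1 ∉ S ∖ (A ∖ S).

Reverse inclusion. Let x ∈ S ∖ (A ∖ S). Then either x ∈ S and x ∉ A; or x ∈ S ∩ A. In each case x ∈ S ∪ (A ∪ S), so S ∖ (A ∖ S) ⊆ S ∪ (A ∪ S).

Only the reverse inclusion holds.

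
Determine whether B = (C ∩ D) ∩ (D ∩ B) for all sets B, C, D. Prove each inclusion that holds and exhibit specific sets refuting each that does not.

Only the reverse inclusion holds.

Reverse inclusion. Let x ∈ (C ∩ D) ∩ (D ∩ B). Then x ∈ B ∩ C ∩ D, from which x ∈ B.

Forward inclusion. This inclusion fails. Take B = {1}, C = ∅, D = ∅; then 1 ∈ B but 1 ∉ (C ∩ D) ∩ (D ∩ B).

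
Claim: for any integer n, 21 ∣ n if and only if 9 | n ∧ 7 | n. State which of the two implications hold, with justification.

[⇒] This fails: take n = 21. Certainly 21 ∣ 21, but 9 ∤ 21.

[⇐] Suppose 9 ∣ n and 7 ∣ n. Any common multiple of 9 and 7 is a multiple of their lcm; here gcd(9, 7) = 1, so lcm(9, 7) = 9·7 = 63, so 63 ∣ n. Since 21 ∣ 63, it follows that 21 ∣ n.

Only the reverse direction holds.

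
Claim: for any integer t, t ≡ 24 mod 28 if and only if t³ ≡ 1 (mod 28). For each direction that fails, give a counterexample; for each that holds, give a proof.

(⇒) fails and (⇐) fails.

(⟹) This fails: take t = 24. Then 24 ≡ 24 (mod 28), but 24³ = 13824 ≡ 20 (mod 28), not 1.

(⟸) This fails: take t = 1. Then 1³ = 1 ≡ 1 (mod 28), yet 1 ≡ 1 (mod 28), not 24.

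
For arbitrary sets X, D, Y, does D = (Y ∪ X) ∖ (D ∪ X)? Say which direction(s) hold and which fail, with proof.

Neither inclusion holds.

(⟹) This inclusion fails. Take X = ∅, D = {1}, Y = ∅; then 1 ∈ D but 1 ∉ (Y ∪ X) ∖ (D ∪ X).

(⟸) This inclusion fails. Take X = ∅, D = ∅, Y = {1}; then 1 ∈ (Y ∪ X) ∖ (D ∪ X) but 1 ∉ D.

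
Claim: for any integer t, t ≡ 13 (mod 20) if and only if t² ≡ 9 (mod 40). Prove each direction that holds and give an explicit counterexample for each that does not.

(⇒) Suppose t ≡ 13 (mod 20). Working modulo 40, t ∈ {13, 33}; for each such r, r² ≡ 9 (mod 40).

(⇐) This fails: take t = 3. Then 3² = 9 ≡ 9 (mod 40), yet 3 ≡ 3 (mod 20), not 13.

Only the forward direction holds.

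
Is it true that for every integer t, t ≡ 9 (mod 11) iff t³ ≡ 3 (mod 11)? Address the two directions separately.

The biconditional holds.

[⇒] Suppose t ≡ 9 (mod 11). Write t = 11j + 9. Then (11j + 9)³ = 1331j³ + 3267j² + 2673j + 729 = 11(121j³ + 297j² + 243j + 66) + 3, so t³ ≡ 3 (mod 11).

[⇐] For the converse, argue contrapositively. If t ≢ 9 (mod 11), then t is congruent to one of 0, 1, 2, 3, 4, 5, 6, 7, 8, 10 modulo 11, and these give t³ ≡ 0, 1, 8, 5, 9, 4, 7, 2, 6, 10 respectively — never 3.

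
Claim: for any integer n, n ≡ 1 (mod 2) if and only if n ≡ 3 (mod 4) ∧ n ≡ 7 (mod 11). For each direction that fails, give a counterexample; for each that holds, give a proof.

Only the reverse direction holds.

(→) This fails: n = 1 gives 1 ≡ 1 (mod 2) but 1 ≡ 1 (mod 4), so the conjunction on the right does not hold.

(←) Conversely, if n ≡ 3 (mod 4) and n ≡ 7 (mod 11), then by the Chinese remainder theorem n ≡ 7 (mod 44). Since 7 ≡ 1 (mod 2) and 2 ∣ 44, we get n ≡ 1 (mod 2).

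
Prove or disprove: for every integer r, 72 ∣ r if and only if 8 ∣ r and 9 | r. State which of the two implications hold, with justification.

Both directions hold.

(⟹) If 72 ∣ r, write r = 72q. Since 72 = 9·8, r = 8·(9q), so 8 ∣ r; and since 72 = 8·9, r = 9·(8q), so 9 ∣ r.

(⟸) Suppose 8 ∣ r and 9 ∣ r. Any common multiple of 8 and 9 is a multiple of their lcm; here gcd(8, 9) = 1, so lcm(8, 9) = 8·9 = 72, so 72 ∣ r.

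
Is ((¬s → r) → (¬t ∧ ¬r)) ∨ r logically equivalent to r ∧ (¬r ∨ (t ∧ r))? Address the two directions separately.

(⇒) fails; (⇐) holds.

(⇒) This fails. Under t = F, r = F, s = F, the left side is true but the right side is false.

(⇐) Assume the antecedent. If t is true, the antecedent forces (t = T, r = T, s = F) or (t = T, r = T, s = T), and ((¬s → r) → (¬t ∧ ¬r)) ∨ r holds there. If t is false, the antecedent cannot hold. Either way ((¬s → r) → (¬t ∧ ¬r)) ∨ r holds.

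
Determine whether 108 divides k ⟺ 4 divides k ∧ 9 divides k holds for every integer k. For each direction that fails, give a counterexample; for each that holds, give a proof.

(⇒) If 108 ∣ k, write k = 108q. Since 108 = 27·4, k = 4·(27q), so 4 ∣ k; and since 108 = 12·9, k = 9·(12q), so 9 ∣ k.

(⇐) This fails: take k = 36. Both 4 ∣ 36 and 9 ∣ 36, yet 36 is not a multiple of 108 (since 36 = 0·108 + 36), so 108 ∤ 36.

Only the forward implication holds.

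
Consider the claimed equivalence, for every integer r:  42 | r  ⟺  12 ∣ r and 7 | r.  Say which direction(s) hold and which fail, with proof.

[⇒] This fails: take r = 42. Certainly 42 ∣ 42, but 12 ∤ 42.

[⇐] Suppose 12 ∣ r and 7 ∣ r. Any common multiple of 12 and 7 is a multiple of their lcm; here gcd(12, 7) = 1, so lcm(12, 7) = 12·7 = 84, so 84 ∣ r. Since 42 ∣ 84, it follows that 42 ∣ r.

Only the converse holds.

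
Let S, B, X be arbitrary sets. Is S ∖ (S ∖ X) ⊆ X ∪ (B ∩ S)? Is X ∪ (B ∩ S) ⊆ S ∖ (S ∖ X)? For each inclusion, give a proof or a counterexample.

Forward inclusion. Let x ∈ S ∖ (S ∖ X). Then either x ∈ S ∩ X and x ∉ B; or x ∈ S ∩ B ∩ X. In each case x ∈ X ∪ (B ∩ S), so S ∖ (S ∖ X) ⊆ X ∪ (B ∩ S).

Reverse inclusion. This inclusion fails. Take S = {1}, B = {1}, X = ∅; then 1 ∈ X ∪ (B ∩ S) but 1 ∉ S ∖ (S ∖ X).

(⊆) holds; (⊇) fails.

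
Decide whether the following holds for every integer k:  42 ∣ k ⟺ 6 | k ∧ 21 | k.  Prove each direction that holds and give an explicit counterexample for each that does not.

Both directions hold; the statement is true.

[⇐] Suppose 6 ∣ k and 21 ∣ k. Any common multiple of 6 and 21 is a multiple of their lcm; here lcm(6, 21) = 6·21/gcd(6, 21) = 126/3 = 42, so 42 ∣ k.

[⇒] If 42 ∣ k, write k = 42q. Since 42 = 7·6, k = 6·(7q), so 6 ∣ k; and since 42 = 2·21, k = 21·(2q), so 21 ∣ k.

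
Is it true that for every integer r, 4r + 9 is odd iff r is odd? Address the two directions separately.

Converse. Suppose r is odd. Since 4 is even, 4r is even for every r, so 4r + 9 has the same parity as 9, which is odd. Hence 4r + 9 is odd.

Forward direction. This fails: take r = 6. Then 4r + 9 = 33, which is odd, yet r = 6 is even, not odd.

The forward direction fails; the converse holds.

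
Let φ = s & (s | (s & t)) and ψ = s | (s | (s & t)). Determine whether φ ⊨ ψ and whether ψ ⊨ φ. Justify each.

Forward direction. Assume the antecedent. If t is true, the antecedent forces (t = T, s = T), and s | (s | (s & t)) holds there. If t is false, the antecedent forces (t = F, s = T), and s | (s | (s & t)) holds there. Either way s | (s | (s & t)) holds.

Converse. Assume the antecedent. If t is true, the antecedent forces (t = T, s = T), and s & (s | (s & t)) holds there. If t is false, the antecedent forces (t = F, s = T), and s & (s | (s & t)) holds there. Either way s & (s | (s & t)) holds.

Both directions hold; the statement is true.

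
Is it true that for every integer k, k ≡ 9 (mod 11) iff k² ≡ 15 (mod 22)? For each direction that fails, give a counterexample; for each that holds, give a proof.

Neither implication holds.

(⟹) This fails: take k = 20. Then 20 ≡ 9 (mod 11), but 20² = 400 ≡ 4 (mod 22), not 15.

(⟸) This fails: take k = 13. Then 13² = 169 ≡ 15 (mod 22), yet 13 ≡ 2 (mod 11), not 9.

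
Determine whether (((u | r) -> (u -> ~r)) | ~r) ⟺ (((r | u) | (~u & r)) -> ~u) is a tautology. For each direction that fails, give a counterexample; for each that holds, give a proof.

[⇐] Assume the antecedent. If u is true, the antecedent cannot hold. If u is false, ((u | r) -> (u -> ~r)) | ~r reduces to true regardless of the other variables. Either way ((u | r) -> (u -> ~r)) | ~r holds.

[⇒] This fails. Under u = T, r = F, the left side is true but the right side is false.

Only the converse holds.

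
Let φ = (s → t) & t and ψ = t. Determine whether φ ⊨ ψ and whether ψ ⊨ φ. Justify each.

(⟸) Assume the antecedent. If t is true, (s → t) & t reduces to true regardless of the other variables. If t is false, the antecedent cannot hold. Either way (s → t) & t holds.

(⟹) Assume the antecedent. If t is true, t reduces to true regardless of the other variables. If t is false, the antecedent cannot hold. Either way t holds.

Equivalent; both directions hold.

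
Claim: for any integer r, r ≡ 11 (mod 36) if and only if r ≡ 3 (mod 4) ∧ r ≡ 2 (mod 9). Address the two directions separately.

The biconditional holds.

(⟸) If r ≡ 3 (mod 4) and r ≡ 2 (mod 9), then by the Chinese remainder theorem r ≡ 11 (mod 36). This is exactly r ≡ 11 (mod 36).

(⟹) Suppose r ≡ 11 (mod 36); write r = 36j + 11. Since 4 ∣ 36, reducing mod 4 gives r ≡ 11 ≡ 3 (mod 4); since 9 ∣ 36, reducing mod 9 gives r ≡ 11 ≡ 2 (mod 9).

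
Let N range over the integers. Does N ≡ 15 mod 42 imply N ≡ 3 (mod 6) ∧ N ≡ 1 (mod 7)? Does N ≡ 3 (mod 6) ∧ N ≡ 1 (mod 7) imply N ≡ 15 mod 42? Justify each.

Both directions hold; the statement is true.

(→) Suppose N ≡ 15 (mod 42); write N = 42j + 15. Since 6 ∣ 42, reducing mod 6 gives N ≡ 15 ≡ 3 (mod 6); since 7 ∣ 42, reducing mod 7 gives N ≡ 15 ≡ 1 (mod 7).

(←) Conversely, if N ≡ 3 (mod 6) and N ≡ 1 (mod 7), then by the Chinese remainder theorem N ≡ 15 (mod 42). This is exactly N ≡ 15 (mod 42).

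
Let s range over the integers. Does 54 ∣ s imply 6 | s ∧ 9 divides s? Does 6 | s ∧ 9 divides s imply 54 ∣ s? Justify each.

Only the forward implication holds.

(←) This fails: take s = 18. Both 6 ∣ 18 and 9 ∣ 18, yet 18 is not a multiple of 54 (since 18 = 0·54 + 18), so 54 ∤ 18.

(→) If 54 ∣ s, write s = 54q. Since 54 = 9·6, s = 6·(9q), so 6 ∣ s; and since 54 = 6·9, s = 9·(6q), so 9 ∣ s.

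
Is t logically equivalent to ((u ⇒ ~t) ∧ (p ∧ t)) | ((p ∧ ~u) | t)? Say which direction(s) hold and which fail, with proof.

Only the forward direction holds.

(→) Assume the antecedent. If p is true, the antecedent forces (p = T, t = T, u = F) or (p = T, t = T, u = T), and the consequent holds there. If p is false, the antecedent forces (p = F, t = T, u = F) or (p = F, t = T, u = T), and the consequent holds there. Either way the consequent holds.

(←) This fails. Under p = T, t = F, u = F, the left side is false but the right side is true.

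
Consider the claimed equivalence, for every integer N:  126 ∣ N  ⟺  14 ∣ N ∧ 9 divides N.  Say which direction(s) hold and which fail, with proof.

Both implications hold.

(←) Suppose 14 ∣ N and 9 ∣ N. Any common multiple of 14 and 9 is a multiple of their lcm; here gcd(14, 9) = 1, so lcm(14, 9) = 14·9 = 126, so 126 ∣ N.

(→) If 126 ∣ N, write N = 126q. Since 126 = 9·14, N = 14·(9q), so 14 ∣ N; and since 126 = 14·9, N = 9·(14q), so 9 ∣ N.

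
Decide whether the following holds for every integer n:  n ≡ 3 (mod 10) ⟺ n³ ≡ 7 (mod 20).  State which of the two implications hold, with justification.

Not equivalent: only (⇐) holds.

(→) This fails: take n = 13. Then 13 ≡ 3 (mod 10), but 13³ = 2197 ≡ 17 (mod 20), not 7.

(←) Conversely, the residues r modulo 20 with r³ ≡ 7 (mod 20) are exactly {3}, and each is ≡ 3 (mod 10).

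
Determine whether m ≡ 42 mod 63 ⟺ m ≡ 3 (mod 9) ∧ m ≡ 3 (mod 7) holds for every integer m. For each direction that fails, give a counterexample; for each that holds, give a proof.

Neither implication holds.

(⟹) This fails: m = 42 gives 42 ≡ 42 (mod 63) but 42 ≡ 6 (mod 9), so the conjunction on the right does not hold.

(⟸) This fails: m = 3 satisfies both congruences on the right (3 ≡ 3 mod 9 and 3 ≡ 3 mod 7) yet 3 ≡ 3 (mod 63), not 42.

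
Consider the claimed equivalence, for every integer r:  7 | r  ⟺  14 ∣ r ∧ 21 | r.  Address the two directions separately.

[⇒] This fails: take r = 7. Certainly 7 ∣ 7, but 14 ∤ 7.

[⇐] Suppose 14 ∣ r and 21 ∣ r. Any common multiple of 14 and 21 is a multiple of their lcm; here lcm(14, 21) = 14·21/gcd(14, 21) = 294/7 = 42, so 42 ∣ r. Since 7 ∣ 42, it follows that 7 ∣ r.

(⇒) fails; (⇐) holds.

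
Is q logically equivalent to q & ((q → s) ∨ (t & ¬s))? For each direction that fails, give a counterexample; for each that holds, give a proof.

[⇒] This fails. Under s = F, q = T, t = F, the left side is true but the right side is false.

[⇐] Assume the antecedent. If s is true, the antecedent forces (s = T, q = T, t = F) or (s = T, q = T, t = T), and q holds there. If s is false, the antecedent forces (s = F, q = T, t = T), and q holds there. Either way q holds.

The forward direction fails; the converse holds.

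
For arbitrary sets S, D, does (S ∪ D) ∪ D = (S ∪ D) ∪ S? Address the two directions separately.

Both inclusions hold; the sets are equal.

(⊆) Let x ∈ (S ∪ D) ∪ D. Then either x ∈ S and x ∉ D; or x ∈ D and x ∉ S; or x ∈ S ∩ D. In each case x ∈ (S ∪ D) ∪ S, so (S ∪ D) ∪ D ⊆ (S ∪ D) ∪ S.

(⊇) Let x ∈ (S ∪ D) ∪ S. Then either x ∈ S and x ∉ D; or x ∈ D and x ∉ S; or x ∈ S ∩ D. In each case x ∈ (S ∪ D) ∪ D, so (S ∪ D) ∪ S ⊆ (S ∪ D) ∪ D.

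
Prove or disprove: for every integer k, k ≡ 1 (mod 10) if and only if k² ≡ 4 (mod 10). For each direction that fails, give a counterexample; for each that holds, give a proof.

(⇒) This fails: take k = 1. Then 1 ≡ 1 (mod 10), but 1² = 1 ≡ 1 (mod 10), not 4.

(⇐) This fails: take k = 2. Then 2² = 4 ≡ 4 (mod 10), yet 2 ≡ 2 (mod 10), not 1.

Neither direction holds.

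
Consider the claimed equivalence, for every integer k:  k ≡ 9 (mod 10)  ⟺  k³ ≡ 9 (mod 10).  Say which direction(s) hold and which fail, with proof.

Forward direction. Suppose k ≡ 9 (mod 10). Write k = 10j + 9. Then (10j + 9)³ = 1000j³ + 2700j² + 2430j + 729 = 10(100j³ + 270j² + 243j + 72) + 9, so k³ ≡ 9 (mod 10).

Converse. Suppose k³ ≡ 9 (mod 10). The only residue r in {0, …, 9} with r³ ≡ 9 (mod 10) is r = 9, so k ≡ 9 (mod 10).

Both directions hold; the statement is true.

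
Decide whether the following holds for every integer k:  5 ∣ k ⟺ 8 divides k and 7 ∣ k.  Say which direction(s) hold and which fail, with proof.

(⟹) This fails: take k = 5. Certainly 5 ∣ 5, but 8 ∤ 5.

(⟸) This fails: take k = 56. Both 8 ∣ 56 and 7 ∣ 56, yet 56 is not a multiple of 5 (since 56 = 11·5 + 1), so 5 ∤ 56.

Both directions fail.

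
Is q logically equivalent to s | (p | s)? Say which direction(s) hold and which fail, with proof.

Both directions fail.

(⇒) This fails. Under p = F, s = F, q = T, the left side is true but the right side is false.

(⇐) This fails. Under p = T, s = F, q = F, the left side is false but the right side is true.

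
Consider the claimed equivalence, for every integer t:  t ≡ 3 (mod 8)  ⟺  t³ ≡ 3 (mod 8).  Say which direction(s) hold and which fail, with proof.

Both directions hold; the statement is true.

(⇒) Suppose t ≡ 3 (mod 8). Write t = 8j + 3. Then (8j + 3)³ = 512j³ + 576j² + 216j + 27 = 8(64j³ + 72j² + 27j + 3) + 3, so t³ ≡ 3 (mod 8).

(⇐) Conversely, suppose t³ ≡ 3 (mod 8). The only residue r in {0, …, 7} with r³ ≡ 3 (mod 8) is r = 3, so t ≡ 3 (mod 8).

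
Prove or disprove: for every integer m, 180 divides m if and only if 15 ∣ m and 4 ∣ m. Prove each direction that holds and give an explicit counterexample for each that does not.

The forward direction holds; the converse fails.

(⟹) If 180 ∣ m, write m = 180q. Since 180 = 12·15, m = 15·(12q), so 15 ∣ m; and since 180 = 45·4, m = 4·(45q), so 4 ∣ m.

(⟸) This fails: take m = 60. Both 15 ∣ 60 and 4 ∣ 60, yet 60 is not a multiple of 180 (since 60 = 0·180 + 60), so 180 ∤ 60.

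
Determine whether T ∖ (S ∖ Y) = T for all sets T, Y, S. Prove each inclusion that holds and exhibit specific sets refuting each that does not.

Forward inclusion. Let x ∈ T ∖ (S ∖ Y). Then either x ∈ T and x ∉ Y, S; or x ∈ T ∩ Y and x ∉ S; or x ∈ T ∩ Y ∩ S. In each case x ∈ T, so T ∖ (S ∖ Y) ⊆ T.

Reverse inclusion. This inclusion fails. Take T = {1}, Y = ∅, S = {1}; then 1 ∈ T but 1 ∉ T ∖ (S ∖ Y).

Only the forward inclusion holds.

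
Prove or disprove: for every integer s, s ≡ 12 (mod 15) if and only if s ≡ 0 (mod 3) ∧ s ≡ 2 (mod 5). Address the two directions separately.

Both directions hold; the statement is true.

Forward direction. Suppose s ≡ 12 (mod 15); write s = 15j + 12. Since 3 ∣ 15, reducing mod 3 gives s ≡ 12 ≡ 0 (mod 3); since 5 ∣ 15, reducing mod 5 gives s ≡ 12 ≡ 2 (mod 5).

Converse. If s ≡ 0 (mod 3) and s ≡ 2 (mod 5), then by the Chinese remainder theorem s ≡ 12 (mod 15). This is exactly s ≡ 12 (mod 15).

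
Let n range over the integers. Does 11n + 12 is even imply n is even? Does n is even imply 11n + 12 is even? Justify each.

Converse. Suppose n is even; write n = 2j. Then 11n + 12 = 11·(2j) + 12 = 2·11j + 12, which is even.

Forward direction. Suppose 11n + 12 is even. Since 11 is odd, 11n and n have the same parity, so 11n + 12 ≡ n + 12 (mod 2). As 12 is even, 11n + 12 is even exactly when n is even. Thus n is even.

Both directions hold.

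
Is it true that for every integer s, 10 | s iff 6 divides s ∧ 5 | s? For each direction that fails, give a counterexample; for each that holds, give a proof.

(⇒) fails; (⇐) holds.

(←) Suppose 6 ∣ s and 5 ∣ s. Any common multiple of 6 and 5 is a multiple of their lcm; here gcd(6, 5) = 1, so lcm(6, 5) = 6·5 = 30, so 30 ∣ s. Since 10 ∣ 30, it follows that 10 ∣ s.

(→) This fails: take s = 10. Certainly 10 ∣ 10, but 6 ∤ 10.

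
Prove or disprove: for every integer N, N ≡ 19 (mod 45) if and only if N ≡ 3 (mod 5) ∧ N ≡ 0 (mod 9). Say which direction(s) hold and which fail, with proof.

Neither implication holds.

(⇒) This fails: N = 19 gives 19 ≡ 19 (mod 45) but 19 ≡ 4 (mod 5), so the conjunction on the right does not hold.

(⇐) This fails: N = 18 satisfies both congruences on the right (18 ≡ 3 mod 5 and 18 ≡ 0 mod 9) yet 18 ≡ 18 (mod 45), not 19.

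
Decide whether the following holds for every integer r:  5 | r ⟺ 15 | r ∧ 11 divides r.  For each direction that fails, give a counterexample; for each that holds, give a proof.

Forward direction. This fails: take r = 5. Certainly 5 ∣ 5, but 15 ∤ 5.

Converse. Suppose 15 ∣ r and 11 ∣ r. Any common multiple of 15 and 11 is a multiple of their lcm; here gcd(15, 11) = 1, so lcm(15, 11) = 15·11 = 165, so 165 ∣ r. Since 5 ∣ 165, it follows that 5 ∣ r.

Only the reverse direction holds.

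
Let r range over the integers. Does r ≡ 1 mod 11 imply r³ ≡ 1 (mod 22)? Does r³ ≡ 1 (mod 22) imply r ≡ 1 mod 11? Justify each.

(⇒) This fails: take r = 12. Then 12 ≡ 1 (mod 11), but 12³ = 1728 ≡ 12 (mod 22), not 1.

(⇐) Conversely, the residues r modulo 22 with r³ ≡ 1 (mod 22) are exactly {1}, and each is ≡ 1 (mod 11).

Not equivalent: only (⇐) holds.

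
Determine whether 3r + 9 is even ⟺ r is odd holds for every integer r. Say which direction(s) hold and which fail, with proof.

(←) Suppose r is odd; write r = 2j + 1. Then 3r + 9 = 3·(2j + 1) + 9 = 2·3j + 12, which is even.

(→) Suppose 3r + 9 is even. Since 3 is odd, 3r and r have the same parity, so 3r + 9 ≡ r + 9 (mod 2). As 9 is odd, 3r + 9 is even exactly when r is odd. Thus r is odd.

The biconditional holds.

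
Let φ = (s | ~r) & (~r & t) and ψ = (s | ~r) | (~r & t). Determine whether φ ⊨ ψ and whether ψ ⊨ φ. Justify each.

The forward direction holds; the converse fails.

(←) This fails. Under r = F, t = F, s = F, the left side is false but the right side is true.

(→) Assume the antecedent. If r is true, the antecedent cannot hold. If r is false, (s | ~r) | (~r & t) reduces to true regardless of the other variables. Either way (s | ~r) | (~r & t) holds.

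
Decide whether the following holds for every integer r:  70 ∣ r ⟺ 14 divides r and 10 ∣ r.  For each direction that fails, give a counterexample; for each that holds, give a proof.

(←) Suppose 14 ∣ r and 10 ∣ r. Any common multiple of 14 and 10 is a multiple of their lcm; here lcm(14, 10) = 14·10/gcd(14, 10) = 140/2 = 70, so 70 ∣ r.

(→) If 70 ∣ r, write r = 70q. Since 70 = 5·14, r = 14·(5q), so 14 ∣ r; and since 70 = 7·10, r = 10·(7q), so 10 ∣ r.

Both implications hold.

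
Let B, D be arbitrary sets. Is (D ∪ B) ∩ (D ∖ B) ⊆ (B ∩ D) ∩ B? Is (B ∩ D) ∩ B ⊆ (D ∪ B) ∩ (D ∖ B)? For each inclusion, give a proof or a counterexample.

Both inclusions fail.

Forward inclusion. This inclusion fails. Take B = ∅, D = {1}; then 1 ∈ (D ∪ B) ∩ (D ∖ B) but 1 ∉ (B ∩ D) ∩ B.

Reverse inclusion. This inclusion fails. Take B = {1}, D = {1}; then 1 ∈ (B ∩ D) ∩ B but 1 ∉ (D ∪ B) ∩ (D ∖ B).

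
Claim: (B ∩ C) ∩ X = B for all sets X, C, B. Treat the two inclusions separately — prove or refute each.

(⊆) holds; (⊇) fails.

(⊇) This inclusion fails. Take X = ∅, C = ∅, B = {1}; then 1 ∈ B but 1 ∉ (B ∩ C) ∩ X.

(⊆) Let x ∈ (B ∩ C) ∩ X. Then x ∈ X ∩ C ∩ B, from which x ∈ B.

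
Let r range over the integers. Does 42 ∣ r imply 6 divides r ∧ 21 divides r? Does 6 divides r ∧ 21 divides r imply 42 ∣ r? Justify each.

(←) Suppose 6 ∣ r and 21 ∣ r. Any common multiple of 6 and 21 is a multiple of their lcm; here lcm(6, 21) = 6·21/gcd(6, 21) = 126/3 = 42, so 42 ∣ r.

(→) If 42 ∣ r, write r = 42q. Since 42 = 7·6, r = 6·(7q), so 6 ∣ r; and since 42 = 2·21, r = 21·(2q), so 21 ∣ r.

The biconditional holds.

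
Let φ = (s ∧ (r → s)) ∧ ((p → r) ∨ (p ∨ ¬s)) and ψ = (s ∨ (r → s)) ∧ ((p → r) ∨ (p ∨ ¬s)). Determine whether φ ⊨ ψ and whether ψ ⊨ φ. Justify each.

(⇒) holds; (⇐) fails.

(←) This fails. Under s = F, r = F, p = F, the left side is false but the right side is true.

(→) Assume the antecedent. If s is true, the consequent reduces to true regardless of the other variables. If s is false, the antecedent cannot hold. Either way the consequent holds.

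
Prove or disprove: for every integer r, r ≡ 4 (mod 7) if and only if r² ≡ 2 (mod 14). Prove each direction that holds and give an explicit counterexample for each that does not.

(⇒) fails and (⇐) fails.

(⟹) This fails: take r = 11. Then 11 ≡ 4 (mod 7), but 11² = 121 ≡ 9 (mod 14), not 2.

(⟸) This fails: take r = 10. Then 10² = 100 ≡ 2 (mod 14), yet 10 ≡ 3 (mod 7), not 4.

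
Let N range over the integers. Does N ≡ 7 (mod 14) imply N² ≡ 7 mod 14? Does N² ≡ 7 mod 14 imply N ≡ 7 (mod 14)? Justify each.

Forward direction. Suppose N ≡ 7 (mod 14). Write N = 14j + 7. Then (14j + 7)² = 196j² + 196j + 49 = 14(14j² + 14j + 3) + 7, so N² ≡ 7 (mod 14).

Converse. Suppose N² ≡ 7 (mod 14). The only residue r in {0, …, 13} with r² ≡ 7 (mod 14) is r = 7, so N ≡ 7 (mod 14).

Both directions hold.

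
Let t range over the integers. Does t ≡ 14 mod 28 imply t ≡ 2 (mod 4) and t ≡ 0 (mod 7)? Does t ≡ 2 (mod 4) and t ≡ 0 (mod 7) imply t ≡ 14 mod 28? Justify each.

(⇒) Suppose t ≡ 14 (mod 28); write t = 28j + 14. Since 4 ∣ 28, reducing mod 4 gives t ≡ 14 ≡ 2 (mod 4); since 7 ∣ 28, reducing mod 7 gives t ≡ 14 ≡ 0 (mod 7).

(⇐) Conversely, if t ≡ 2 (mod 4) and t ≡ 0 (mod 7), then by the Chinese remainder theorem t ≡ 14 (mod 28). This is exactly t ≡ 14 (mod 28).

The biconditional holds.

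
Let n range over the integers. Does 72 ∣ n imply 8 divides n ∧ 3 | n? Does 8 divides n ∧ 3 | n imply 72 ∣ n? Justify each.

Only the forward implication holds.

Forward direction. If 72 ∣ n, write n = 72q. Since 72 = 9·8, n = 8·(9q), so 8 ∣ n; and since 72 = 24·3, n = 3·(24q), so 3 ∣ n.

Converse. This fails: take n = 24. Both 8 ∣ 24 and 3 ∣ 24, yet 24 is not a multiple of 72 (since 24 = 0·72 + 24), so 72 ∤ 24.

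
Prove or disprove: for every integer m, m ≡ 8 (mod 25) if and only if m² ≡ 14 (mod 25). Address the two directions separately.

[⇒] Suppose m ≡ 8 (mod 25). Write m = 25j + 8. Then (25j + 8)² = 625j² + 400j + 64 = 25(25j² + 16j + 2) + 14, so m² ≡ 14 (mod 25).

[⇐] This fails: take m = 17. Then 17² = 289 ≡ 14 (mod 25), yet 17 ≡ 17 (mod 25), not 8.

Not equivalent: only (⇒) holds.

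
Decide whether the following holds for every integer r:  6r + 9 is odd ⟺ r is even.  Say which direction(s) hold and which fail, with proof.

Not equivalent: only (⇐) holds.

(⇐) Suppose r is even. Since 6 is even, 6r is even for every r, so 6r + 9 has the same parity as 9, which is odd. Hence 6r + 9 is odd.

(⇒) This fails: take r = 1. Then 6r + 9 = 15, which is odd, yet r = 1 is odd, not even.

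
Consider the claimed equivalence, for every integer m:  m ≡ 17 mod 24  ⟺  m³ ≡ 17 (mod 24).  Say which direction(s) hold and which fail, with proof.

(→) Suppose m ≡ 17 mod 24. Write m = 24j + 17. Then (24j + 17)³ = 13824j³ + 29376j² + 20808j + 4913 = 24(576j³ + 1224j² + 867j + 204) + 17, so m³ ≡ 17 (mod 24).

(←) Conversely, suppose m³ ≡ 17 (mod 24). The only residue r in {0, …, 23} with r³ ≡ 17 (mod 24) is r = 17, so m ≡ 17 (mod 24).

Equivalent; both directions hold.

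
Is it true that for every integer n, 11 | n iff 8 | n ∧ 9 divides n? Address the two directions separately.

(⇒) fails and (⇐) fails.

[⇒] This fails: take n = 11. Certainly 11 ∣ 11, but 8 ∤ 11.

[⇐] This fails: take n = 72. Both 8 ∣ 72 and 9 ∣ 72, yet 72 is not a multiple of 11 (since 72 = 6·11 + 6), so 11 ∤ 72.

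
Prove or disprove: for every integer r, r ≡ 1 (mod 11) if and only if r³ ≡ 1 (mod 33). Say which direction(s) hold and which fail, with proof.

Forward direction. This fails: take r = 12. Then 12 ≡ 1 (mod 11), but 12³ = 1728 ≡ 12 (mod 33), not 1.

Converse. The residues r modulo 33 with r³ ≡ 1 (mod 33) are exactly {1}, and each is ≡ 1 (mod 11).

Only the converse holds.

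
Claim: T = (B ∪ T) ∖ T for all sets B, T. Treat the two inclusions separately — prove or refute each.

(⊆) fails and (⊇) fails.

(⟹) This inclusion fails. Take B = ∅, T = {1}; then 1 ∈ T but 1 ∉ (B ∪ T) ∖ T.

(⟸) This inclusion fails. Take B = {1}, T = ∅; then 1 ∈ (B ∪ T) ∖ T but 1 ∉ T.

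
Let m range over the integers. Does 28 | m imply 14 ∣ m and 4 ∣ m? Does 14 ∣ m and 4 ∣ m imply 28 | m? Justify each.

Both implications hold.

Converse. Suppose 14 ∣ m and 4 ∣ m. Any common multiple of 14 and 4 is a multiple of their lcm; here lcm(14, 4) = 14·4/gcd(14, 4) = 56/2 = 28, so 28 ∣ m.

Forward direction. If 28 ∣ m, write m = 28q. Since 28 = 2·14, m = 14·(2q), so 14 ∣ m; and since 28 = 7·4, m = 4·(7q), so 4 ∣ m.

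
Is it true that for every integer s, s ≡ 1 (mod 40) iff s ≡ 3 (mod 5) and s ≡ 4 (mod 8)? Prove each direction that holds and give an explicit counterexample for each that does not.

[⇒] This fails: s = 1 gives 1 ≡ 1 (mod 40) but 1 ≡ 1 (mod 5), so the conjunction on the right does not hold.

[⇐] This fails: s = 28 satisfies both congruences on the right (28 ≡ 3 mod 5 and 28 ≡ 4 mod 8) yet 28 ≡ 28 (mod 40), not 1.

Neither direction holds.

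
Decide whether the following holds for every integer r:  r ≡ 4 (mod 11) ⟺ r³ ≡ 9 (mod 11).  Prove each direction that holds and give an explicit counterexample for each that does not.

(⇐) For the converse, argue contrapositively. If r ≢ 4 (mod 11), then r is congruent to one of 0, 1, 2, 3, 5, 6, 7, 8, 9, 10 modulo 11, and these give r³ ≡ 0, 1, 8, 5, 4, 7, 2, 6, 3, 10 respectively — never 9.

(⇒) Suppose r ≡ 4 (mod 11). Write r = 11j + 4. Then (11j + 4)³ = 1331j³ + 1452j² + 528j + 64 = 11(121j³ + 132j² + 48j + 5) + 9, so r³ ≡ 9 (mod 11).

Both directions hold.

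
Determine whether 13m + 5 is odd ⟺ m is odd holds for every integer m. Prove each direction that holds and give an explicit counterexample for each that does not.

(⇒) This fails: m = 2 gives 13m + 5 = 31, which is odd, but 2 is even, not odd.

(⇐) This also fails: m = 1 is odd, but 13m + 5 = 18 is even, not odd.

Neither implication holds.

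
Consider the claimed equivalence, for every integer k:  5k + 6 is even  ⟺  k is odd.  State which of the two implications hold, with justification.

(⟹) This fails: k = 4 gives 5k + 6 = 26, which is even, but 4 is even, not odd.

(⟸) This also fails: k = 3 is odd, but 5k + 6 = 21 is odd, not even.

Both directions fail.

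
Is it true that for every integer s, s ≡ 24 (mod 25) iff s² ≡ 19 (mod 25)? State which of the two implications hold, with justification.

(⟹) This fails: take s = 24. Then 24 ≡ 24 (mod 25), but 24² = 576 ≡ 1 (mod 25), not 19.

(⟸) This fails: take s = 12. Then 12² = 144 ≡ 19 (mod 25), yet 12 ≡ 12 (mod 25), not 24.

Neither direction holds.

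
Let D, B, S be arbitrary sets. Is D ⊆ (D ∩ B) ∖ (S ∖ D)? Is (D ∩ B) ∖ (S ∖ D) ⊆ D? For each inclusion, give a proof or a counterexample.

(⟹) This inclusion fails. Take D = {1}, B = ∅, S = ∅; then 1 ∈ D but 1 ∉ (D ∩ B) ∖ (S ∖ D).

(⟸) Let x ∈ (D ∩ B) ∖ (S ∖ D). Then either x ∈ D ∩ B and x ∉ S; or x ∈ D ∩ B ∩ S. In each case x ∈ D, so (D ∩ B) ∖ (S ∖ D) ⊆ D.

The sets are not equal: only the reverse inclusion holds.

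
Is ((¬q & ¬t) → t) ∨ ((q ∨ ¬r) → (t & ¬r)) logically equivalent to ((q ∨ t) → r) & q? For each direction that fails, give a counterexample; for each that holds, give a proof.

Forward direction. This fails. Under q = T, t = F, r = F, the left side is true but the right side is false.

Converse. Assume the antecedent. If q is true, the consequent reduces to true regardless of the other variables. If q is false, the antecedent cannot hold. Either way the consequent holds.

The forward direction fails; the converse holds.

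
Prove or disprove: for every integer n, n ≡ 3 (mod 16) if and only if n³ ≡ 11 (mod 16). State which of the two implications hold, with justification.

[⇐] Suppose n³ ≡ 11 (mod 16). The only residue r in {0, …, 15} with r³ ≡ 11 (mod 16) is r = 3, so n ≡ 3 (mod 16).

[⇒] Suppose n ≡ 3 (mod 16). Write n = 16j + 3. Then (16j + 3)³ = 4096j³ + 2304j² + 432j + 27 = 16(256j³ + 144j² + 27j + 1) + 11, so n³ ≡ 11 (mod 16).

The biconditional holds.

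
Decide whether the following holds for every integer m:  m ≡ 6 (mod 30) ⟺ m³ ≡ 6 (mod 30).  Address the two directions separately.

Both implications hold.

Forward direction. Suppose m ≡ 6 (mod 30). Write m = 30j + 6. Then (30j + 6)³ = 27000j³ + 16200j² + 3240j + 216 = 30(900j³ + 540j² + 108j + 7) + 6, so m³ ≡ 6 (mod 30).

Converse. Suppose m³ ≡ 6 (mod 30). The only residue r in {0, …, 29} with r³ ≡ 6 (mod 30) is r = 6, so m ≡ 6 (mod 30).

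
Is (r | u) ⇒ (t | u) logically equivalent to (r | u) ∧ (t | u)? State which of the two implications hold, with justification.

Forward direction. This fails. Under u = F, r = F, t = F, the left side is true but the right side is false.

Converse. Assume the antecedent. If u is true, (r | u) ⇒ (t | u) reduces to true regardless of the other variables. If u is false, the antecedent forces (u = F, r = T, t = T), and (r | u) ⇒ (t | u) holds there. Either way (r | u) ⇒ (t | u) holds.

Only the converse holds.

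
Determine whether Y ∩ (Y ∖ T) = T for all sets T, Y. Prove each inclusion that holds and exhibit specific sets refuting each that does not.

Forward inclusion. This inclusion fails. Take T = ∅, Y = {1}; then 1 ∈ Y ∩ (Y ∖ T) but 1 ∉ T.

Reverse inclusion. This inclusion fails. Take T = {1}, Y = ∅; then 1 ∈ T but 1 ∉ Y ∩ (Y ∖ T).

Neither inclusion holds.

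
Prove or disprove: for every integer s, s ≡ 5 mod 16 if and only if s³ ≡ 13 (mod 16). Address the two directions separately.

[⇐] Suppose s³ ≡ 13 (mod 16). The only residue r in {0, …, 15} with r³ ≡ 13 (mod 16) is r = 5, so s ≡ 5 (mod 16).

[⇒] Suppose s ≡ 5 mod 16. Write s = 16j + 5. Then (16j + 5)³ = 4096j³ + 3840j² + 1200j + 125 = 16(256j³ + 240j² + 75j + 7) + 13, so s³ ≡ 13 (mod 16).

Equivalent; both directions hold.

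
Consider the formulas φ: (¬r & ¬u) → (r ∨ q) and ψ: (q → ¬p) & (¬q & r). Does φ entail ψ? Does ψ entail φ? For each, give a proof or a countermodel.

(⇒) fails; (⇐) holds.

[⇒] This fails. Under r = F, p = F, u = T, q = F, the left side is true but the right side is false.

[⇐] Assume the antecedent. If r is true, (¬r & ¬u) → (r ∨ q) reduces to true regardless of the other variables. If r is false, the antecedent cannot hold. Either way (¬r & ¬u) → (r ∨ q) holds.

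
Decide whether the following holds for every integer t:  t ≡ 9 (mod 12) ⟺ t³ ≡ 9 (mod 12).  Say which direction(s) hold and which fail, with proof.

Equivalent; both directions hold.

(⇐) Suppose t³ ≡ 9 (mod 12). The only residue r in {0, …, 11} with r³ ≡ 9 (mod 12) is r = 9, so t ≡ 9 (mod 12).

(⇒) Suppose t ≡ 9 (mod 12). Write t = 12j + 9. Then (12j + 9)³ = 1728j³ + 3888j² + 2916j + 729 = 12(144j³ + 324j² + 243j + 60) + 9, so t³ ≡ 9 (mod 12).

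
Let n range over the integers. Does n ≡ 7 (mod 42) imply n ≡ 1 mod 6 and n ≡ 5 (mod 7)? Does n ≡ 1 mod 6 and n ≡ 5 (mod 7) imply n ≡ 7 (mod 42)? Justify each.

Neither implication holds.

(⇒) This fails: n = 7 gives 7 ≡ 7 (mod 42) but 7 ≡ 0 (mod 7), so the conjunction on the right does not hold.

(⇐) This fails: n = 19 satisfies both congruences on the right (19 ≡ 1 mod 6 and 19 ≡ 5 mod 7) yet 19 ≡ 19 (mod 42), not 7.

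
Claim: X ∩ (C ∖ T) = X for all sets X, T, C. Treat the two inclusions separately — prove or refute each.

Reverse inclusion. This inclusion fails. Take X = {1}, T = ∅, C = ∅; then 1 ∈ X but 1 ∉ X ∩ (C ∖ T).

Forward inclusion. Let x ∈ X ∩ (C ∖ T). Then x ∈ X ∩ C and x ∉ T, from which x ∈ X.

The sets are not equal: only the forward inclusion holds.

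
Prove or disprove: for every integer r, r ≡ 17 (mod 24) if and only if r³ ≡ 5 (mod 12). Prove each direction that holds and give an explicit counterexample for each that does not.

Only the forward implication holds.

[⇒] Suppose r ≡ 17 (mod 24). Then r³ ≡ 17³ = 4913 (mod 24), and since 12 ∣ 24, also r³ ≡ 5 (mod 12).

[⇐] This fails: take r = 5. Then 5³ = 125 ≡ 5 (mod 12), yet 5 ≡ 5 (mod 24), not 17.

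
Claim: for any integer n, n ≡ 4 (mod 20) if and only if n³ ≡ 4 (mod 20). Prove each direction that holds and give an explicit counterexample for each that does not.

The forward direction holds; the converse fails.

[⇒] Suppose n ≡ 4 (mod 20). Write n = 20j + 4. Then (20j + 4)³ = 8000j³ + 4800j² + 960j + 64 = 20(400j³ + 240j² + 48j + 3) + 4, so n³ ≡ 4 (mod 20).

[⇐] This fails: take n = 14. Then 14³ = 2744 ≡ 4 (mod 20), yet 14 ≡ 14 (mod 20), not 4.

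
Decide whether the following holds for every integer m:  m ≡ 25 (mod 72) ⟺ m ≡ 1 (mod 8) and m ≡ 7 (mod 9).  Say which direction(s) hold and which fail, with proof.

(⇐) If m ≡ 1 (mod 8) and m ≡ 7 (mod 9), then by the Chinese remainder theorem m ≡ 25 (mod 72). This is exactly m ≡ 25 (mod 72).

(⇒) Suppose m ≡ 25 (mod 72); write m = 72j + 25. Since 8 ∣ 72, reducing mod 8 gives m ≡ 25 ≡ 1 (mod 8); since 9 ∣ 72, reducing mod 9 gives m ≡ 25 ≡ 7 (mod 9).

Equivalent; both directions hold.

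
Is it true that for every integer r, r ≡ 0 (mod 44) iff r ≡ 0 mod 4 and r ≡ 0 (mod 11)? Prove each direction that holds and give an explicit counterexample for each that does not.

The biconditional holds.

(→) Suppose r ≡ 0 (mod 44); write r = 44j + 0. Since 4 ∣ 44, reducing mod 4 gives r ≡ 0 (mod 4); since 11 ∣ 44, reducing mod 11 gives r ≡ 0 (mod 11).

(←) Conversely, if r ≡ 0 (mod 4) and r ≡ 0 (mod 11), then by the Chinese remainder theorem r ≡ 0 (mod 44). This is exactly r ≡ 0 (mod 44).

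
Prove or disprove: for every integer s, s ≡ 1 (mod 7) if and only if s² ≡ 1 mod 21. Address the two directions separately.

(⇒) This fails: take s = 15. Then 15 ≡ 1 (mod 7), but 15² = 225 ≡ 15 (mod 21), not 1.

(⇐) This fails: take s = 13. Then 13² = 169 ≡ 1 (mod 21), yet 13 ≡ 6 (mod 7), not 1.

Neither direction holds.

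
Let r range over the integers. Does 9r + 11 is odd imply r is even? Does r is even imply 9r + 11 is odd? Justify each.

(←) Suppose r is even; write r = 2j. Then 9r + 11 = 9·(2j) + 11 = 2·9j + 11, which is odd.

(→) Suppose 9r + 11 is odd. Since 9 is odd, 9r and r have the same parity, so 9r + 11 ≡ r + 11 (mod 2). As 11 is odd, 9r + 11 is odd exactly when r is even. Thus r is even.

Equivalent; both directions hold.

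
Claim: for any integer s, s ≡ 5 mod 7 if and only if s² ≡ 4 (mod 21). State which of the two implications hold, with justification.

[⇒] This fails: take s = 12. Then 12 ≡ 5 (mod 7), but 12² = 144 ≡ 18 (mod 21), not 4.

[⇐] This fails: take s = 2. Then 2² = 4 ≡ 4 (mod 21), yet 2 ≡ 2 (mod 7), not 5.

Both directions fail.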